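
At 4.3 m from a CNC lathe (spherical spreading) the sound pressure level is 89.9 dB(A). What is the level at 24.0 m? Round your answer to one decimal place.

Spherical spreading from a point source gives a 20·log₁₀(r₂/r₁) drop.
L₂ = 89.9 − 20·log₁₀(24.0/4.3) = 89.9 − 14.935 = 74.97 dB(A).

75.0 dB(A)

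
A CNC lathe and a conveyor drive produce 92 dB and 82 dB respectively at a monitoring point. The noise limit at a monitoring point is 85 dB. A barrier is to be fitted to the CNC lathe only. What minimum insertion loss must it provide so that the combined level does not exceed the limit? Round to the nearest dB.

10 dB

The untreated sources together contribute 10^(82/10) = 1.585e+08, i.e. 82.00 dB.
The limit corresponds to 10^(85/10) = 3.162e+08; subtracting the fixed part leaves 1.577e+08 for the CNC lathe, i.e. 81.98 dB.
So the CNC lathe must be reduced from 92 to 81.98 dB: IL = 10.02 dB.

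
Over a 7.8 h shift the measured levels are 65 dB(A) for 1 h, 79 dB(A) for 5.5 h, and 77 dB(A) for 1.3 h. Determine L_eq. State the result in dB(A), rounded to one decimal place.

78.1 dB(A)

The energy average is taken in the linear domain: L_eq = 10·log₁₀[(Σ tᵢ·10^(Lᵢ/10))/T], T = 7.8 h.
Σ tᵢ·10^(Lᵢ/10) = 1·10^(65/10) + 5.5·10^(79/10) + 1.3·10^(77/10) = 5.052e+08.
L_eq = 10·log₁₀(5.052e+08/7.8) = 78.11 dB(A).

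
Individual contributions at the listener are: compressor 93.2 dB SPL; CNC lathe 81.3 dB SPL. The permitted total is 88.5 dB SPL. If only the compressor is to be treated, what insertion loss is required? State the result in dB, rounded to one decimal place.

5.6 dB

Everything except the compressor sums to 10^(81.3/10) = 1.349e+08 in linear terms, 81.30 dB SPL.
To meet 88.5 dB SPL overall, the treated compressor may contribute at most 10^(88.5/10) − 1.349e+08 = 5.730e+08, i.e. 87.58 dB SPL.
So the compressor must be reduced from 93.2 to 87.58 dB SPL: IL = 5.62 dB.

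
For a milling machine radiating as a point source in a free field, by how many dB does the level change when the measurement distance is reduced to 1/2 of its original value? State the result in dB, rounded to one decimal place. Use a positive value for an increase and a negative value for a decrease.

Point-source spreading: ΔL = −20·log₁₀(r₂/r₁).
ΔL = −20·log₁₀(0.5) = +6.02 dB.

+6.0 dB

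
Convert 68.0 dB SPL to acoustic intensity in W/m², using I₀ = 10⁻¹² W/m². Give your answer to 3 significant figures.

I = I₀·10^(L/10) = 10⁻¹² × 10^(68.0/10) = 10^(-5.200).

6.31e-06 W/m²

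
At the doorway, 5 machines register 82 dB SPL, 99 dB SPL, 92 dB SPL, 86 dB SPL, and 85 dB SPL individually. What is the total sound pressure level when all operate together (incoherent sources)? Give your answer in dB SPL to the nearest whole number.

For uncorrelated sources the intensities add, so convert each level to linear form, sum, and take 10·log₁₀ of the total.
Σ 10^(L/10) = 10^(82/10) + 10^(99/10) + 10^(92/10) + 10^(86/10) + 10^(85/10) = 1.040e+10.
L_total = 10·log₁₀(1.040e+10) = 100.17 dB SPL.

100 dB SPL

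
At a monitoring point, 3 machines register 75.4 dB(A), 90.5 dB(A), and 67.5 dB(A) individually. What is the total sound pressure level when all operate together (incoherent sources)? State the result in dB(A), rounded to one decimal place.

For uncorrelated sources the intensities add, so convert each level to linear form, sum, and take 10·log₁₀ of the total.
Σ 10^(L/10) = 10^(75.4/10) + 10^(90.5/10) + 10^(67.5/10) = 1.162e+09.
L_total = 10·log₁₀(1.162e+09) = 90.65 dB(A).

90.7 dB(A)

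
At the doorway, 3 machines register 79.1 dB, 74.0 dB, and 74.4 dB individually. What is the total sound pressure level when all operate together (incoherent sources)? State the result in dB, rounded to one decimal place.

For uncorrelated sources the intensities add, so convert each level to linear form, sum, and take 10·log₁₀ of the total.
Σ 10^(L/10) = 10^(79.1/10) + 10^(74.0/10) + 10^(74.4/10) = 1.339e+08.
L_total = 10·log₁₀(1.339e+08) = 81.27 dB.

81.3 dB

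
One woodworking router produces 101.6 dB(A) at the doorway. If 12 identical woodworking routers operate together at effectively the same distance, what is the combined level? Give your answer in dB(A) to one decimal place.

112.4 dB(A)

With 12 equal, uncorrelated contributions the intensity is 12× that of one unit, giving a rise of 10·log₁₀ 12.
L_total = 101.6 + 10·log₁₀(12) = 101.6 + 10.792 = 112.39 dB(A).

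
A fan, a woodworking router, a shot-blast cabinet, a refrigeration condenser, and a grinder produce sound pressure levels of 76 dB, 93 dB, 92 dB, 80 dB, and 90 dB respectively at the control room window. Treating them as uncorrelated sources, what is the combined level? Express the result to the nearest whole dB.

97 dB

For uncorrelated sources the intensities add, so convert each level to linear form, sum, and take 10·log₁₀ of the total.
Σ 10^(L/10) = 10^(76/10) + 10^(93/10) + 10^(92/10) + 10^(80/10) + 10^(90/10) = 4.720e+09.
L_total = 10·log₁₀(4.720e+09) = 96.74 dB.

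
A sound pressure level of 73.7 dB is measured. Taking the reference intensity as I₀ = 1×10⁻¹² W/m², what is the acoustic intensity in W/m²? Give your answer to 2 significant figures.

2.3e-05 W/m²

L = 10·log₁₀(I/I₀) ⇒ I = I₀·10^(L/10) = 10⁻¹² × 10^7.37.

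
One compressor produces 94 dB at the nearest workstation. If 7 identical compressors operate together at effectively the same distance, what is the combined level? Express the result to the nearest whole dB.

102 dB

With 7 equal, uncorrelated contributions the intensity is 7× that of one unit, giving a rise of 10·log₁₀ 7.
L_total = 94 + 10·log₁₀(7) = 94 + 8.451 = 102.45 dB.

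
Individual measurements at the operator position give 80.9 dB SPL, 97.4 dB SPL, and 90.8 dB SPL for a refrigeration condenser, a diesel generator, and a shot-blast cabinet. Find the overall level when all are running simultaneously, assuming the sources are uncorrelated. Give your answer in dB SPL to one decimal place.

98.3 dB SPL

For uncorrelated sources the intensities add, so convert each level to linear form, sum, and take 10·log₁₀ of the total.
Σ 10^(L/10) = 10^(80.9/10) + 10^(97.4/10) + 10^(90.8/10) = 6.821e+09.
L_total = 10·log₁₀(6.821e+09) = 98.34 dB SPL.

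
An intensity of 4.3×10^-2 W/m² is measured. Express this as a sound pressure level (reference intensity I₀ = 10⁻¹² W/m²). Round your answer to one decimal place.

106.3 dB

I/I₀ = 4.3×10^-2/10⁻¹² = 4.3×10^10, and L = 10·log₁₀(I/I₀).
L = 10·(0.6335 + 10) = 106.33 dB.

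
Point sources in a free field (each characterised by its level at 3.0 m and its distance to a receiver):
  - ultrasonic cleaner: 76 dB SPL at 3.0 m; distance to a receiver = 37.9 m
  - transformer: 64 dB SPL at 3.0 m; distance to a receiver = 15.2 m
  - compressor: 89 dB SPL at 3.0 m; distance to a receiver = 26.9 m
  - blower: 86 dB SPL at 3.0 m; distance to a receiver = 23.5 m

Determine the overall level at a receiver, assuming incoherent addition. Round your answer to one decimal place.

Apply inverse-square spreading to bring every level to the receiver, then sum 10^(L/10).
ultrasonic cleaner: 76 − 20·log₁₀(37.9/3.0) = 76 − 22.03 = 53.97 dB SPL.
transformer: 64 − 20·log₁₀(15.2/3.0) = 64 − 14.09 = 49.91 dB SPL.
compressor: 89 − 20·log₁₀(26.9/3.0) = 89 − 19.05 = 69.95 dB SPL.
blower: 86 − 20·log₁₀(23.5/3.0) = 86 − 17.88 = 68.12 dB SPL.
Σ 10^(L/10) = 1.671e+07 → L_total = 10·log₁₀(1.671e+07) = 72.23 dB SPL.

72.2 dB SPL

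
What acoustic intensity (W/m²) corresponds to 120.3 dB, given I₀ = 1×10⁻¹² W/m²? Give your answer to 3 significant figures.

1.07 W/m²

I = I₀·10^(L/10) = 10⁻¹² × 10^(120.3/10) = 10^(0.030).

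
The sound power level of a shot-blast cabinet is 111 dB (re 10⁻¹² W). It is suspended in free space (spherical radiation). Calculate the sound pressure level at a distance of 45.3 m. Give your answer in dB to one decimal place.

66.9 dB

L_p = L_w − 10·log₁₀(4π·r²) with r = 45.3 m.
4π·r² = 2.579e+04 m², 10·log₁₀ of that is 44.114 dB.
L_p = 111 − 44.114 = 66.89 dB.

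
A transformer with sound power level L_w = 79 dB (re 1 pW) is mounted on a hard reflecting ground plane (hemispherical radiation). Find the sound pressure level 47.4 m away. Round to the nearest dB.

38 dB

Free-field hemispherical radiation: L_p = L_w − 10·log₁₀(2π·r²), r = 47.4 m.
2π·r² = 1.412e+04 m², 10·log₁₀ of that is 41.497 dB.
L_p = 79 − 41.497 = 37.50 dB.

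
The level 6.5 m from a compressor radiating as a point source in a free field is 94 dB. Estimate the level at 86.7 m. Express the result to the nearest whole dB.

71 dB

Spherical spreading from a point source gives a 20·log₁₀(r₂/r₁) drop.
L₂ = 94 − 20·log₁₀(86.7/6.5) = 94 − 22.502 = 71.50 dB.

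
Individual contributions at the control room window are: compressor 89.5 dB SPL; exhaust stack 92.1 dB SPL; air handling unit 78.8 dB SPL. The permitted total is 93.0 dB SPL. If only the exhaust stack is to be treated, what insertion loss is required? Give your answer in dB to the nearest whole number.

The untreated sources together contribute 10^(89.5/10) + 10^(78.8/10) = 9.671e+08, i.e. 89.85 dB SPL.
The limit corresponds to 10^(93.0/10) = 1.995e+09; subtracting the fixed part leaves 1.028e+09 for the exhaust stack, i.e. 90.12 dB SPL.
Required insertion loss = 92.1 − 90.12 = 1.98 dB.

2 dB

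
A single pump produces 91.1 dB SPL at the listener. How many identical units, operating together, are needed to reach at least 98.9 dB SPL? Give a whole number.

The shortfall is 98.9 − 91.1 = 7.8 dB, and N units add 10·log₁₀ N, so need 10·log₁₀ N ≥ 7.8.
N ≥ 10^(7.8/10) = 6.026, so N = 7.

7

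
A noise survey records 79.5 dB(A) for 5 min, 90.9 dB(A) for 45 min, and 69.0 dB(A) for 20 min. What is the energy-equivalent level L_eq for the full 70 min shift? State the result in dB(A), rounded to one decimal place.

The energy average is taken in the linear domain: L_eq = 10·log₁₀[(Σ tᵢ·10^(Lᵢ/10))/T], T = 70 min.
Σ tᵢ·10^(Lᵢ/10) = 5·10^(79.5/10) + 45·10^(90.9/10) + 20·10^(69.0/10) = 5.597e+10.
L_eq = 10·log₁₀(5.597e+10/70) = 89.03 dB(A).

89.0 dB(A)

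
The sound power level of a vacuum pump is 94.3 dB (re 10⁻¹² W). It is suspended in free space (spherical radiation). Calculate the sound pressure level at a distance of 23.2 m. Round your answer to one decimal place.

56.0 dB

Free-field spherical radiation: L_p = L_w − 10·log₁₀(4π·r²), r = 23.2 m.
4π·r² = 6764 m², 10·log₁₀ of that is 38.302 dB.
L_p = 94.3 − 38.302 = 56.00 dB.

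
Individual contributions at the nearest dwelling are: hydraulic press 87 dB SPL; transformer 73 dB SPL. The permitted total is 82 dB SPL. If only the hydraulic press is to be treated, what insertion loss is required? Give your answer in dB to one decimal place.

Fixed contribution from the other source: Σ 10^(L/10) = 10^(73/10) = 1.995e+07 (73.00 dB SPL).
To meet 82 dB SPL overall, the treated hydraulic press may contribute at most 10^(82/10) − 1.995e+07 = 1.385e+08, i.e. 81.42 dB SPL.
So the hydraulic press must be reduced from 87 to 81.42 dB SPL: IL = 5.58 dB.

5.6 dB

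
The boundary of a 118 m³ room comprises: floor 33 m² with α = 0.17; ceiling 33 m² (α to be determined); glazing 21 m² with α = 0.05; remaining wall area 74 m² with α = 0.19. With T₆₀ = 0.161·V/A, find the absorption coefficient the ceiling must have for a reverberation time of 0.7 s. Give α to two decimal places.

0.19

Required total absorption A = 0.161·118/0.7 = 27.14 m².
Absorption from the other surfaces = 33·0.17 + 21·0.05 + 74·0.19 = 20.72 m², so the ceiling must supply 6.42 m² over 33 m².
α = 6.42/33 = 0.195.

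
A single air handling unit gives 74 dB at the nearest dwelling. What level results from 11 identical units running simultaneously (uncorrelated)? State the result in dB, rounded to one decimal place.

84.4 dB

N identical incoherent sources raise the level by 10·log₁₀ N.
L_total = 74 + 10·log₁₀(11) = 74 + 10.414 = 84.41 dB.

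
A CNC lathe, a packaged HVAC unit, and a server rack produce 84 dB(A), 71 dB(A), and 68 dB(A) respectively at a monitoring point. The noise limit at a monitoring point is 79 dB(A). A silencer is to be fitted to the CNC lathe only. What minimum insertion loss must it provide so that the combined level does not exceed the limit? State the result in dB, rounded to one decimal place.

6.2 dB

The untreated sources together contribute 10^(71/10) + 10^(68/10) = 1.890e+07, i.e. 72.76 dB(A).
To meet 79 dB(A) overall, the treated CNC lathe may contribute at most 10^(79/10) − 1.890e+07 = 6.053e+07, i.e. 77.82 dB(A).
Required insertion loss = 84 − 77.82 = 6.18 dB.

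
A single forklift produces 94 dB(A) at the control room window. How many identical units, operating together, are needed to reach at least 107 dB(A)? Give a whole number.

Need L₁ + 10·log₁₀ N ≥ 107, i.e. log₁₀ N ≥ 1.30.
N ≥ 10^(13.0/10) = 19.953, so N = 20.

20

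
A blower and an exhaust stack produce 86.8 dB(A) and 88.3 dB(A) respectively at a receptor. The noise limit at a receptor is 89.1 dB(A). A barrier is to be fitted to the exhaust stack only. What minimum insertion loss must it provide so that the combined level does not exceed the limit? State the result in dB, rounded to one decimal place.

3.1 dB

Everything except the exhaust stack sums to 10^(86.8/10) = 4.786e+08 in linear terms, 86.80 dB(A).
The limit corresponds to 10^(89.1/10) = 8.128e+08; subtracting the fixed part leaves 3.342e+08 for the exhaust stack, i.e. 85.24 dB(A).
So the exhaust stack must be reduced from 88.3 to 85.24 dB(A): IL = 3.06 dB.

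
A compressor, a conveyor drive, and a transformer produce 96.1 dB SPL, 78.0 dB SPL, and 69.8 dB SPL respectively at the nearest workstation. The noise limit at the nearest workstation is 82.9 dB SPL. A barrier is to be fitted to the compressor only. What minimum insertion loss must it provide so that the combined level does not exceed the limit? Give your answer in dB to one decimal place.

Fixed contribution from the other sources: Σ 10^(L/10) = 10^(78.0/10) + 10^(69.8/10) = 7.265e+07 (78.61 dB SPL).
To meet 82.9 dB SPL overall, the treated compressor may contribute at most 10^(82.9/10) − 7.265e+07 = 1.223e+08, i.e. 80.88 dB SPL.
Required insertion loss = 96.1 − 80.88 = 15.22 dB.

15.2 dB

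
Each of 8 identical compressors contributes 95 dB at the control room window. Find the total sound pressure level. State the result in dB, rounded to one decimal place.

L_total = L₁ + 10·log₁₀ N for N identical incoherent sources.
L_total = 95 + 10·log₁₀(8) = 95 + 9.031 = 104.03 dB.

104.0 dB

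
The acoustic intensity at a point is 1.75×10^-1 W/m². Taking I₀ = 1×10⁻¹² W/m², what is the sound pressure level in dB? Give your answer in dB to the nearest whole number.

112 dB

I/I₀ = 1.75×10^-1/10⁻¹² = 1.75×10^11, and L = 10·log₁₀(I/I₀).
L = 10·(0.2430 + 11) = 112.43 dB.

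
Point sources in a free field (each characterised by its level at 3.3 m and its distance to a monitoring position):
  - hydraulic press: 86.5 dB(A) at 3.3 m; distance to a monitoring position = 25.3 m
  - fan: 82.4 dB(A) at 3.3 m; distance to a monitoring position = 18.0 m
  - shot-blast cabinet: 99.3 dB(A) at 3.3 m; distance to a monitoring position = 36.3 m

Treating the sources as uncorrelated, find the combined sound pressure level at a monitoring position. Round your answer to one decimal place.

79.2 dB(A)

Apply inverse-square spreading to bring every level to the receiver, then sum 10^(L/10).
hydraulic press: 86.5 − 20·log₁₀(25.3/3.3) = 86.5 − 17.69 = 68.81 dB(A).
fan: 82.4 − 20·log₁₀(18.0/3.3) = 82.4 − 14.74 = 67.66 dB(A).
shot-blast cabinet: 99.3 − 20·log₁₀(36.3/3.3) = 99.3 − 20.83 = 78.47 dB(A).
Σ 10^(L/10) = 8.378e+07 → L_total = 10·log₁₀(8.378e+07) = 79.23 dB(A).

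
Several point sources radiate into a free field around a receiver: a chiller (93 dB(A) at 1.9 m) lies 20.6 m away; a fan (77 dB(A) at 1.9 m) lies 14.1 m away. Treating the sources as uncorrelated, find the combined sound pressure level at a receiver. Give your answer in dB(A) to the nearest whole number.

73 dB(A)

Propagate each source to the receiver with L = L_ref − 20·log₁₀(r/r_ref), then add intensities.
chiller: 93 − 20·log₁₀(20.6/1.9) = 93 − 20.70 = 72.30 dB(A).
fan: 77 − 20·log₁₀(14.1/1.9) = 77 − 17.41 = 59.59 dB(A).
Σ 10^(L/10) = 1.788e+07 → L_total = 10·log₁₀(1.788e+07) = 72.52 dB(A).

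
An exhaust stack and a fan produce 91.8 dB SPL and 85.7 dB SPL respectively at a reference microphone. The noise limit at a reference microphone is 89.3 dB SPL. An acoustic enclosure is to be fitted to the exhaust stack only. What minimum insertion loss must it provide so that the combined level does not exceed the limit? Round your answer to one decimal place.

5.0 dB

Everything except the exhaust stack sums to 10^(85.7/10) = 3.715e+08 in linear terms, 85.70 dB SPL.
The limit corresponds to 10^(89.3/10) = 8.511e+08; subtracting the fixed part leaves 4.796e+08 for the exhaust stack, i.e. 86.81 dB SPL.
So the exhaust stack must be reduced from 91.8 to 86.81 dB SPL: IL = 4.99 dB.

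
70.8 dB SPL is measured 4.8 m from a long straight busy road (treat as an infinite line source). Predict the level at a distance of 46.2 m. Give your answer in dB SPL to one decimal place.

61.0 dB SPL

For a line source, L₂ = L₁ − 10·log₁₀(r₂/r₁).
L₂ = 70.8 − 10·log₁₀(46.2/4.8) = 70.8 − 9.834 = 60.97 dB SPL.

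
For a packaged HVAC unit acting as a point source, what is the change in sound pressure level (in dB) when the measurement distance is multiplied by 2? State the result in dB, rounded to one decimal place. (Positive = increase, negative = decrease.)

-6.0 dB

With spherical spreading the level changes by −20·log₁₀(r₂/r₁).
ΔL = −20·log₁₀(2) = -6.02 dB.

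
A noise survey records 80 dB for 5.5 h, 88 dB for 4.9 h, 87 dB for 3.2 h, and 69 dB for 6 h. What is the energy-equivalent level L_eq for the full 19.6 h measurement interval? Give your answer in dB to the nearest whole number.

The energy average is taken in the linear domain: L_eq = 10·log₁₀[(Σ tᵢ·10^(Lᵢ/10))/T], T = 19.6 h.
Σ tᵢ·10^(Lᵢ/10) = 5.5·10^(80/10) + 4.9·10^(88/10) + 3.2·10^(87/10) + 6·10^(69/10) = 5.293e+09.
L_eq = 10·log₁₀(5.293e+09/19.6) = 84.31 dB.

84 dB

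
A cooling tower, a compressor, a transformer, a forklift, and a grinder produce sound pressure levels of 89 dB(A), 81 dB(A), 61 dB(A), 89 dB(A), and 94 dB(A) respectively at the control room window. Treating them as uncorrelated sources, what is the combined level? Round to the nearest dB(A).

For uncorrelated sources the intensities add, so convert each level to linear form, sum, and take 10·log₁₀ of the total.
Σ 10^(L/10) = 10^(89/10) + 10^(81/10) + 10^(61/10) + 10^(89/10) + 10^(94/10) = 4.228e+09.
L_total = 10·log₁₀(4.228e+09) = 96.26 dB(A).

96 dB(A)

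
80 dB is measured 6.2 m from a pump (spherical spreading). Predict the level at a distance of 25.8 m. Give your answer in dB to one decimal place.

For a point source, L₂ = L₁ − 20·log₁₀(r₂/r₁).
L₂ = 80 − 20·log₁₀(25.8/6.2) = 80 − 12.385 = 67.62 dB.

67.6 dB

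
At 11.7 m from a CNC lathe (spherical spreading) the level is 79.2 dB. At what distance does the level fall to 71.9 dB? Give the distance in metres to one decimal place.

For a point source L₁ − L₂ = 20·log₁₀(r₂/r₁), so r₂ = r₁·10^((L₁−L₂)/20).
r₂ = 11.7·10^((79.2−71.9)/20) = 11.7·10^(7.3/20) = 27.11 m.

27.1 m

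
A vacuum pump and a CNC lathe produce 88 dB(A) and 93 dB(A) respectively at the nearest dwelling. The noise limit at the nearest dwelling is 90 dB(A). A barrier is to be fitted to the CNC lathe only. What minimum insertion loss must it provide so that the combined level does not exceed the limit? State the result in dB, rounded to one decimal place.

Everything except the CNC lathe sums to 10^(88/10) = 6.310e+08 in linear terms, 88.00 dB(A).
To meet 90 dB(A) overall, the treated CNC lathe may contribute at most 10^(90/10) − 6.310e+08 = 3.690e+08, i.e. 85.67 dB(A).
Required insertion loss = 93 − 85.67 = 7.33 dB.

7.3 dB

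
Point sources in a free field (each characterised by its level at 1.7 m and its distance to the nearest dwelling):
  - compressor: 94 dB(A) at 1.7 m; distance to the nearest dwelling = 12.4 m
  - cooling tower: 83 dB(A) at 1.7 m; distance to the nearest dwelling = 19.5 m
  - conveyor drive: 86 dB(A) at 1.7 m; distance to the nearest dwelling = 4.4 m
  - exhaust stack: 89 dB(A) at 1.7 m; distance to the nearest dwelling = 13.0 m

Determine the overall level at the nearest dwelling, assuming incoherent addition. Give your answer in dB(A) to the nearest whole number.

81 dB(A)

Apply inverse-square spreading to bring every level to the receiver, then sum 10^(L/10).
compressor: 94 − 20·log₁₀(12.4/1.7) = 94 − 17.26 = 76.74 dB(A).
cooling tower: 83 − 20·log₁₀(19.5/1.7) = 83 − 21.19 = 61.81 dB(A).
conveyor drive: 86 − 20·log₁₀(4.4/1.7) = 86 − 8.26 = 77.74 dB(A).
exhaust stack: 89 − 20·log₁₀(13.0/1.7) = 89 − 17.67 = 71.33 dB(A).
Σ 10^(L/10) = 1.217e+08 → L_total = 10·log₁₀(1.217e+08) = 80.85 dB(A).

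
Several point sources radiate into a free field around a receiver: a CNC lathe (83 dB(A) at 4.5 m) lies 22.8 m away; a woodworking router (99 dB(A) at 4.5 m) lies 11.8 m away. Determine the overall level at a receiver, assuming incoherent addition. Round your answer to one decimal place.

Apply inverse-square spreading to bring every level to the receiver, then sum 10^(L/10).
CNC lathe: 83 − 20·log₁₀(22.8/4.5) = 83 − 14.09 = 68.91 dB(A).
woodworking router: 99 − 20·log₁₀(11.8/4.5) = 99 − 8.37 = 90.63 dB(A).
Σ 10^(L/10) = 1.163e+09 → L_total = 10·log₁₀(1.163e+09) = 90.66 dB(A).

90.7 dB(A)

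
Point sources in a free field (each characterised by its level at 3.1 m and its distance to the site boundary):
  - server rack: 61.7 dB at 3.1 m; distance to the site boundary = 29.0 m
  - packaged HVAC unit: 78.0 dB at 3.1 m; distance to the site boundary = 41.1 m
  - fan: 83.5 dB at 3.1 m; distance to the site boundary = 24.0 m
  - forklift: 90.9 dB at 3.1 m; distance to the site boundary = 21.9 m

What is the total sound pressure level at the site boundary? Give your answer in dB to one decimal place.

74.6 dB

Apply inverse-square spreading to bring every level to the receiver, then sum 10^(L/10).
server rack: 61.7 − 20·log₁₀(29.0/3.1) = 61.7 − 19.42 = 42.28 dB.
packaged HVAC unit: 78.0 − 20·log₁₀(41.1/3.1) = 78.0 − 22.45 = 55.55 dB.
fan: 83.5 − 20·log₁₀(24.0/3.1) = 83.5 − 17.78 = 65.72 dB.
forklift: 90.9 − 20·log₁₀(21.9/3.1) = 90.9 − 16.98 = 73.92 dB.
Σ 10^(L/10) = 2.876e+07 → L_total = 10·log₁₀(2.876e+07) = 74.59 dB.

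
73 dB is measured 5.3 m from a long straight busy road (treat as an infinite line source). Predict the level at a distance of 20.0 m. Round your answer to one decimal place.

Cylindrical spreading from a line source gives a 10·log₁₀(r₂/r₁) drop.
L₂ = 73 − 10·log₁₀(20.0/5.3) = 73 − 5.768 = 67.23 dB.

67.2 dB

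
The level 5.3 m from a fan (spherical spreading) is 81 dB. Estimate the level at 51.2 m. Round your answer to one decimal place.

61.3 dB

Point-source attenuation: ΔL = 20·log₁₀(r₂/r₁) = 20·log₁₀(51.2/5.3) = 19.700 dB.
L₂ = 81 − 20·log₁₀(51.2/5.3) = 81 − 19.700 = 61.30 dB.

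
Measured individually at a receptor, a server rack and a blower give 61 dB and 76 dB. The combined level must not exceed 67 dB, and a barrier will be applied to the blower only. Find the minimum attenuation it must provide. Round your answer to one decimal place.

Fixed contribution from the other source: Σ 10^(L/10) = 10^(61/10) = 1.259e+06 (61.00 dB).
To meet 67 dB overall, the treated blower may contribute at most 10^(67/10) − 1.259e+06 = 3.753e+06, i.e. 65.74 dB.
Required insertion loss = 76 − 65.74 = 10.26 dB.

10.3 dB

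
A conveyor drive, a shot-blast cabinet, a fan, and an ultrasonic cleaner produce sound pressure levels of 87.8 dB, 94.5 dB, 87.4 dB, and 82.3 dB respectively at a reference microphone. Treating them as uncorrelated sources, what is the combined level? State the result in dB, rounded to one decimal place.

96.2 dB

Incoherent sources combine by intensity addition: L_total = 10·log₁₀(Σ 10^(L_i/10)).
Σ 10^(L/10) = 10^(87.8/10) + 10^(94.5/10) + 10^(87.4/10) + 10^(82.3/10) = 4.140e+09.
L_total = 10·log₁₀(4.140e+09) = 96.17 dB.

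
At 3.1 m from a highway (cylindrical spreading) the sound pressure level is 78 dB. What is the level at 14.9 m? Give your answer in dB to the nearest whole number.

71 dB

Cylindrical spreading from a line source gives a 10·log₁₀(r₂/r₁) drop.
L₂ = 78 − 10·log₁₀(14.9/3.1) = 78 − 6.818 = 71.18 dB.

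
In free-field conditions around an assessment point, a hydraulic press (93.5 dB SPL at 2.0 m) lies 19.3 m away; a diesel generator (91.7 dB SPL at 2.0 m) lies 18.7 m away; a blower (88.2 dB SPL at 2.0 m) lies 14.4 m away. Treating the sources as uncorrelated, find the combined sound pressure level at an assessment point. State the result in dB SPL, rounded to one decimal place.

First find each source's level at the receiver (point-source: −20·log₁₀(r/r_ref)), then combine on an intensity basis.
hydraulic press: 93.5 − 20·log₁₀(19.3/2.0) = 93.5 − 19.69 = 73.81 dB SPL.
diesel generator: 91.7 − 20·log₁₀(18.7/2.0) = 91.7 − 19.42 = 72.28 dB SPL.
blower: 88.2 − 20·log₁₀(14.4/2.0) = 88.2 − 17.15 = 71.05 dB SPL.
Σ 10^(L/10) = 5.370e+07 → L_total = 10·log₁₀(5.370e+07) = 77.30 dB SPL.

77.3 dB SPL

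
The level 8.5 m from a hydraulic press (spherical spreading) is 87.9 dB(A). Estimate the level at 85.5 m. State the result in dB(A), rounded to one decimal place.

For a point source, L₂ = L₁ − 20·log₁₀(r₂/r₁).
L₂ = 87.9 − 20·log₁₀(85.5/8.5) = 87.9 − 20.051 = 67.85 dB(A).

67.8 dB(A)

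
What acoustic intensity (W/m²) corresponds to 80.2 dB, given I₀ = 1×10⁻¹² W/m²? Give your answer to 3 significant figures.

I/I₀ = 10^(80.2/10) = 1.047e+08, so I = 1.047e+08 × 10⁻¹² W/m².

0.000105 W/m²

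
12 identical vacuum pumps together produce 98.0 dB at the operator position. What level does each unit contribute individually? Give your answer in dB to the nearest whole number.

Dividing the total intensity by 12 lowers the level by 10·log₁₀ 12 = 10.792 dB: L₁ = 98.0 − 10.792.

87 dB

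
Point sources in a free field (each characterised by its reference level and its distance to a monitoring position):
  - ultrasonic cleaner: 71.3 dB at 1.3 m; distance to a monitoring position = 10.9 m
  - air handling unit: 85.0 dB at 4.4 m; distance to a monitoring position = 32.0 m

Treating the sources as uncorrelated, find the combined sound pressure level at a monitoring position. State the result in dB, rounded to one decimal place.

67.9 dB

First find each source's level at the receiver (point-source: −20·log₁₀(r/r_ref)), then combine on an intensity basis.
ultrasonic cleaner: 71.3 − 20·log₁₀(10.9/1.3) = 71.3 − 18.47 = 52.83 dB.
air handling unit: 85.0 − 20·log₁₀(32.0/4.4) = 85.0 − 17.23 = 67.77 dB.
Σ 10^(L/10) = 6.171e+06 → L_total = 10·log₁₀(6.171e+06) = 67.90 dB.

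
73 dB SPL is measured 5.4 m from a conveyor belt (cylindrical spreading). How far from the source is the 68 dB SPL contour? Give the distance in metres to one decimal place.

The 5.0 dB drop corresponds to a distance ratio of 10^(5.0/10) for a line source.
r₂ = 5.4·10^((73−68)/10) = 5.4·10^(5.0/10) = 17.08 m.

17.1 m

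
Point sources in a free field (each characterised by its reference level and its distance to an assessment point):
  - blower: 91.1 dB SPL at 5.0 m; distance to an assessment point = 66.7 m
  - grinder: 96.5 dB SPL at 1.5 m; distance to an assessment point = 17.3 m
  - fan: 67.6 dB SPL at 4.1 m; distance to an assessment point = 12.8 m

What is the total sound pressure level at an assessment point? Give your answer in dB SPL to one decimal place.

76.2 dB SPL

First find each source's level at the receiver (point-source: −20·log₁₀(r/r_ref)), then combine on an intensity basis.
blower: 91.1 − 20·log₁₀(66.7/5.0) = 91.1 − 22.50 = 68.60 dB SPL.
grinder: 96.5 − 20·log₁₀(17.3/1.5) = 96.5 − 21.24 = 75.26 dB SPL.
fan: 67.6 − 20·log₁₀(12.8/4.1) = 67.6 − 9.89 = 57.71 dB SPL.
Σ 10^(L/10) = 4.141e+07 → L_total = 10·log₁₀(4.141e+07) = 76.17 dB SPL.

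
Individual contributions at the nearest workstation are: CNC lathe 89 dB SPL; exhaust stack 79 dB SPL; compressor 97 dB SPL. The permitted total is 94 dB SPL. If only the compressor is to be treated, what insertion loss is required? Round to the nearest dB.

Everything except the compressor sums to 10^(89/10) + 10^(79/10) = 8.738e+08 in linear terms, 89.41 dB SPL.
To meet 94 dB SPL overall, the treated compressor may contribute at most 10^(94/10) − 8.738e+08 = 1.638e+09, i.e. 92.14 dB SPL.
Required insertion loss = 97 − 92.14 = 4.86 dB.

5 dB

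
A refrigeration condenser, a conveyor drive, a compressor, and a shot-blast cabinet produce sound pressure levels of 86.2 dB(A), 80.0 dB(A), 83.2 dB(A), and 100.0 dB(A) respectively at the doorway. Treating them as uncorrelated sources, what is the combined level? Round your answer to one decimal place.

Incoherent sources combine by intensity addition: L_total = 10·log₁₀(Σ 10^(L_i/10)).
Σ 10^(L/10) = 10^(86.2/10) + 10^(80.0/10) + 10^(83.2/10) + 10^(100.0/10) = 1.073e+10.
L_total = 10·log₁₀(1.073e+10) = 100.30 dB(A).

100.3 dB(A)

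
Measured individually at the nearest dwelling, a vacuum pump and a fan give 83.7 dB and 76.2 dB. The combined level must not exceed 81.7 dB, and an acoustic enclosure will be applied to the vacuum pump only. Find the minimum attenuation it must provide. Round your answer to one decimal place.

The untreated sources together contribute 10^(76.2/10) = 4.169e+07, i.e. 76.20 dB.
To meet 81.7 dB overall, the treated vacuum pump may contribute at most 10^(81.7/10) − 4.169e+07 = 1.062e+08, i.e. 80.26 dB.
Required insertion loss = 83.7 − 80.26 = 3.44 dB.

3.4 dB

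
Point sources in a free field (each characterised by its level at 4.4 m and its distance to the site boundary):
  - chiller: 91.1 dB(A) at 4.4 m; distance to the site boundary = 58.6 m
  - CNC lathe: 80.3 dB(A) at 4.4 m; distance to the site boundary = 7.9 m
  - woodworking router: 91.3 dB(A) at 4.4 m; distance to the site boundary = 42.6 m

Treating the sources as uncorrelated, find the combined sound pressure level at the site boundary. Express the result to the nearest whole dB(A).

First find each source's level at the receiver (point-source: −20·log₁₀(r/r_ref)), then combine on an intensity basis.
chiller: 91.1 − 20·log₁₀(58.6/4.4) = 91.1 − 22.49 = 68.61 dB(A).
CNC lathe: 80.3 − 20·log₁₀(7.9/4.4) = 80.3 − 5.08 = 75.22 dB(A).
woodworking router: 91.3 − 20·log₁₀(42.6/4.4) = 91.3 − 19.72 = 71.58 dB(A).
Σ 10^(L/10) = 5.489e+07 → L_total = 10·log₁₀(5.489e+07) = 77.40 dB(A).

77 dB(A)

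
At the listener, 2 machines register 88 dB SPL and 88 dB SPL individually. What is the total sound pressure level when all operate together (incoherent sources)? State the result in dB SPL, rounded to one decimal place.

91.0 dB SPL

Incoherent sources combine by intensity addition: L_total = 10·log₁₀(Σ 10^(L_i/10)).
Σ 10^(L/10) = 10^(88/10) + 10^(88/10) = 1.262e+09.
L_total = 10·log₁₀(1.262e+09) = 91.01 dB SPL.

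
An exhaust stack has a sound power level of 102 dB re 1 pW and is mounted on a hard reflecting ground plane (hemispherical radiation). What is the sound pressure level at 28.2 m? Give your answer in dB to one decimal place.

65.0 dB

The power spreads over a hemisphere of area 2π·r², so L_p = L_w − 10·log₁₀(2π·r²).
2π·r² = 4997 m², 10·log₁₀ of that is 36.987 dB.
L_p = 102 − 36.987 = 65.01 dB.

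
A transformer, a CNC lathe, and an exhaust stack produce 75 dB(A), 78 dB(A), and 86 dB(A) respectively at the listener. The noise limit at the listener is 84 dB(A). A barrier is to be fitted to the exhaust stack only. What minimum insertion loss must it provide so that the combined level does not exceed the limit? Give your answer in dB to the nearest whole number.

4 dB

The untreated sources together contribute 10^(75/10) + 10^(78/10) = 9.472e+07, i.e. 79.76 dB(A).
To meet 84 dB(A) overall, the treated exhaust stack may contribute at most 10^(84/10) − 9.472e+07 = 1.565e+08, i.e. 81.94 dB(A).
So the exhaust stack must be reduced from 86 to 81.94 dB(A): IL = 4.06 dB.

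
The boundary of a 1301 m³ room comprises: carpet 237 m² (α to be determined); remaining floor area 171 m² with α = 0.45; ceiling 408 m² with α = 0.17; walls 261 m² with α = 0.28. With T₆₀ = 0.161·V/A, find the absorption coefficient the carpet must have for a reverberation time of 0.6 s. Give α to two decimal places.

0.55

A = 0.161·V/T₆₀ = 0.161·1301/0.6 = 349.10 m² sabins.
Absorption from the other surfaces = 171·0.45 + 408·0.17 + 261·0.28 = 219.39 m², so the carpet must supply 129.71 m² over 237 m².
α = 129.71/237 = 0.547.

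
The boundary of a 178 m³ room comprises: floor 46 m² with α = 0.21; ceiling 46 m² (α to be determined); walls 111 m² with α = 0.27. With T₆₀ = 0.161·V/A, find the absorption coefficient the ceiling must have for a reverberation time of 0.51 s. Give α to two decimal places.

0.36

Required total absorption A = 0.161·178/0.51 = 56.19 m².
Absorption from the other surfaces = 46·0.21 + 111·0.27 = 39.63 m², so the ceiling must supply 16.56 m² over 46 m².
α = 16.56/46 = 0.360.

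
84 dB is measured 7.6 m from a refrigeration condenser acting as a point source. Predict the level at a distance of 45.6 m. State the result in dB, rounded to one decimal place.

68.4 dB

For a point source, L₂ = L₁ − 20·log₁₀(r₂/r₁).
L₂ = 84 − 20·log₁₀(45.6/7.6) = 84 − 15.563 = 68.44 dB.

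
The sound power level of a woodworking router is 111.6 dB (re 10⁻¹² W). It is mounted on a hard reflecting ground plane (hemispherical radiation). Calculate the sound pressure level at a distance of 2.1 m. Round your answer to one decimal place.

Free-field hemispherical radiation: L_p = L_w − 10·log₁₀(2π·r²), r = 2.1 m.
2π·r² = 27.71 m², 10·log₁₀ of that is 14.426 dB.
L_p = 111.6 − 14.426 = 97.17 dB.

97.2 dB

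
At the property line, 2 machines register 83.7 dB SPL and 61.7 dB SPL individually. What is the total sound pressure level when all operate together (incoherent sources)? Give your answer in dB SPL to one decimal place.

83.7 dB SPL

Incoherent sources combine by intensity addition: L_total = 10·log₁₀(Σ 10^(L_i/10)).
Σ 10^(L/10) = 10^(83.7/10) + 10^(61.7/10) = 2.359e+08.
L_total = 10·log₁₀(2.359e+08) = 83.73 dB SPL.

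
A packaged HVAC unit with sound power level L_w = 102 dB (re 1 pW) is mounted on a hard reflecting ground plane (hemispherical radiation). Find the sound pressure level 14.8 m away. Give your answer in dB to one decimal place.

L_p = L_w − 10·log₁₀(2π·r²) with r = 14.8 m.
2π·r² = 1376 m², 10·log₁₀ of that is 31.387 dB.
L_p = 102 − 31.387 = 70.61 dB.

70.6 dB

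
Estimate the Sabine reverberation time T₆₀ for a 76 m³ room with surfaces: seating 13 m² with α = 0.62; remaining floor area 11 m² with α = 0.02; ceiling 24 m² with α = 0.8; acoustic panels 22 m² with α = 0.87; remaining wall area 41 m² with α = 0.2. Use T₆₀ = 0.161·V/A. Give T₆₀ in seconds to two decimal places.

0.22 s

Total absorption A = 13·0.62 + 11·0.02 + 24·0.8 + 22·0.87 + 41·0.2 = 54.82 m² sabins.
T₆₀ = 0.161 × 76 / 54.82 = 0.223 s.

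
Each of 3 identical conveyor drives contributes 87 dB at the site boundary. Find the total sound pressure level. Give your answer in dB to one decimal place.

L_total = L₁ + 10·log₁₀ N for N identical incoherent sources.
L_total = 87 + 10·log₁₀(3) = 87 + 4.771 = 91.77 dB.

91.8 dB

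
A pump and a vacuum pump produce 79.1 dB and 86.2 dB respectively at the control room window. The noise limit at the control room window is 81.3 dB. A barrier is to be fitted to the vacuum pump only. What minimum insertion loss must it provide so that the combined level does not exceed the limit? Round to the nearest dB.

Fixed contribution from the other source: Σ 10^(L/10) = 10^(79.1/10) = 8.128e+07 (79.10 dB).
The limit corresponds to 10^(81.3/10) = 1.349e+08; subtracting the fixed part leaves 5.361e+07 for the vacuum pump, i.e. 77.29 dB.
So the vacuum pump must be reduced from 86.2 to 77.29 dB: IL = 8.91 dB.

9 dB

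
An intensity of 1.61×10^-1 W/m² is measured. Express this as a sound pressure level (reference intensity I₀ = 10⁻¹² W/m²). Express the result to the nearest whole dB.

112 dB

Dividing by I₀ shifts the exponent by 12: I/I₀ = 1.61×10^11.
L = 10·(0.2068 + 11) = 112.07 dB.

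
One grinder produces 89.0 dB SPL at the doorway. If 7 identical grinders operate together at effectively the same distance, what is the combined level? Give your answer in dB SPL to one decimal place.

With 7 equal, uncorrelated contributions the intensity is 7× that of one unit, giving a rise of 10·log₁₀ 7.
L_total = 89.0 + 10·log₁₀(7) = 89.0 + 8.451 = 97.45 dB SPL.

97.5 dB SPL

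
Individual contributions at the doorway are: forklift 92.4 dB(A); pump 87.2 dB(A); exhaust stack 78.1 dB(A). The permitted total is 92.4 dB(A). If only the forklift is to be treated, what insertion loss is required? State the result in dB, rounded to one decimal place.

Everything except the forklift sums to 10^(87.2/10) + 10^(78.1/10) = 5.894e+08 in linear terms, 87.70 dB(A).
To meet 92.4 dB(A) overall, the treated forklift may contribute at most 10^(92.4/10) − 5.894e+08 = 1.148e+09, i.e. 90.60 dB(A).
Required insertion loss = 92.4 − 90.60 = 1.80 dB.

1.8 dB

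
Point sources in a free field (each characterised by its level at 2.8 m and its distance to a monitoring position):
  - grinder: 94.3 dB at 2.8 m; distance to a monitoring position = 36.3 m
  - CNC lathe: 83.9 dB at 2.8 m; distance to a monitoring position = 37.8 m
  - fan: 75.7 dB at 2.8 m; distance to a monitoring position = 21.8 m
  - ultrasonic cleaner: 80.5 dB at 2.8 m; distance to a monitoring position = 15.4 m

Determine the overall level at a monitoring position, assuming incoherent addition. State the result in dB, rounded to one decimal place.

73.4 dB

Propagate each source to the receiver with L = L_ref − 20·log₁₀(r/r_ref), then add intensities.
grinder: 94.3 − 20·log₁₀(36.3/2.8) = 94.3 − 22.25 = 72.05 dB.
CNC lathe: 83.9 − 20·log₁₀(37.8/2.8) = 83.9 − 22.61 = 61.29 dB.
fan: 75.7 − 20·log₁₀(21.8/2.8) = 75.7 − 17.83 = 57.87 dB.
ultrasonic cleaner: 80.5 − 20·log₁₀(15.4/2.8) = 80.5 − 14.81 = 65.69 dB.
Σ 10^(L/10) = 2.168e+07 → L_total = 10·log₁₀(2.168e+07) = 73.36 dB.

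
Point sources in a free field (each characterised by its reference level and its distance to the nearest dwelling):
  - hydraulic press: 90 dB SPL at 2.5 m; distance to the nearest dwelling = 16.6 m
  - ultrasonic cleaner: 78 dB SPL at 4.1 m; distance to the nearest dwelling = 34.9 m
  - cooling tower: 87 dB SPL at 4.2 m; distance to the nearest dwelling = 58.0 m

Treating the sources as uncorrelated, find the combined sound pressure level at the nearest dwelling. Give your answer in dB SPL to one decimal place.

Propagate each source to the receiver with L = L_ref − 20·log₁₀(r/r_ref), then add intensities.
hydraulic press: 90 − 20·log₁₀(16.6/2.5) = 90 − 16.44 = 73.56 dB SPL.
ultrasonic cleaner: 78 − 20·log₁₀(34.9/4.1) = 78 − 18.60 = 59.40 dB SPL.
cooling tower: 87 − 20·log₁₀(58.0/4.2) = 87 − 22.80 = 64.20 dB SPL.
Σ 10^(L/10) = 2.618e+07 → L_total = 10·log₁₀(2.618e+07) = 74.18 dB SPL.

74.2 dB SPL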